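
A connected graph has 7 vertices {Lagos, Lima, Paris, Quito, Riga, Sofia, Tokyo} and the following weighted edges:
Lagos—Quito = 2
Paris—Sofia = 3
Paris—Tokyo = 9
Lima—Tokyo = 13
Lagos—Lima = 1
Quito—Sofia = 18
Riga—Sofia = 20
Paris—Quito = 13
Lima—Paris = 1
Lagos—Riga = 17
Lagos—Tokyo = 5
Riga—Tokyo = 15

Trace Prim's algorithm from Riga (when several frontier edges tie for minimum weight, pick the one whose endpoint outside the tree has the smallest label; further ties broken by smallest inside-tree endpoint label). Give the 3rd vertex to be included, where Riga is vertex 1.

Lagos

Grow the tree from Riga using Prim:
Step 1: frontier [Riga—Tokyo 15, Lagos—Riga 17, Riga—Sofia 20] → take Riga—Tokyo (15); add Tokyo.
Step 2: frontier [Lagos—Riga 17, Riga—Sofia 20, Lagos—Tokyo 5, Paris—Tokyo 9, Lima—Tokyo 13] → take Lagos—Tokyo (5); add Lagos.
Step 3: frontier [Lagos—Lima 1, Lagos—Quito 2, Riga—Sofia 20, Paris—Tokyo 9, Lima—Tokyo 13] → take Lagos—Lima (1); add Lima.
Step 4: frontier [Lagos—Quito 2, Lima—Paris 1, Riga—Sofia 20, Paris—Tokyo 9] → take Lima—Paris (1); add Paris.
Step 5: frontier [Lagos—Quito 2, Paris—Sofia 3, Paris—Quito 13, Riga—Sofia 20] → take Lagos—Quito (2); add Quito.
Step 6: frontier [Paris—Sofia 3, Quito—Sofia 18, Riga—Sofia 20] → take Paris—Sofia (3); add Sofia.
Vertex order: Riga, Tokyo, Lagos, Lima, Paris, Quito, Sofia. The 3rd vertex is Lagos.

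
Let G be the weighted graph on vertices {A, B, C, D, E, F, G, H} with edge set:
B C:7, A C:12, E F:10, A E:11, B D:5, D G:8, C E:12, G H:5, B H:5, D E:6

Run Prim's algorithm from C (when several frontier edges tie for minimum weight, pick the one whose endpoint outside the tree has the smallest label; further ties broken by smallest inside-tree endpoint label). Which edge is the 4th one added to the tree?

Prim, starting at C.
Step 1: cheapest edge leaving the tree is B C (7); add B.
Step 2: cheapest edge leaving the tree is B D (5); add D.
Step 3: cheapest edge leaving the tree is B H (5); add H.
Step 4: cheapest edge leaving the tree is G H (5); add G.
Step 5: cheapest edge leaving the tree is D E (6); add E.
Step 6: cheapest edge leaving the tree is E F (10); add F.
Step 7: cheapest edge leaving the tree is A E (11); add A.
The 4th edge added is G H.

G-H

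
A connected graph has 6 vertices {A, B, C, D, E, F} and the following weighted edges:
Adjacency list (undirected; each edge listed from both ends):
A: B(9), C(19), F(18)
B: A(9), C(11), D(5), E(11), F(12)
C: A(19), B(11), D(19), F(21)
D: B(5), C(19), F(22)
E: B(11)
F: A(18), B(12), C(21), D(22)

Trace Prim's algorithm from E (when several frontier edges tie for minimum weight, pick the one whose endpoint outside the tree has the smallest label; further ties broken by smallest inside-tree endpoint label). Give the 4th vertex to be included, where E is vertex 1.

Prim's algorithm from E:
Step 1: cheapest edge leaving the tree is B–E (11); add B.
Step 2: cheapest edge leaving the tree is B–D (5); add D.
Step 3: cheapest edge leaving the tree is A–B (9); add A.
Step 4: cheapest edge leaving the tree is B–C (11); add C.
Step 5: cheapest edge leaving the tree is B–F (12); add F.
Vertex order: E, B, D, A, C, F. The 4th vertex is A.

A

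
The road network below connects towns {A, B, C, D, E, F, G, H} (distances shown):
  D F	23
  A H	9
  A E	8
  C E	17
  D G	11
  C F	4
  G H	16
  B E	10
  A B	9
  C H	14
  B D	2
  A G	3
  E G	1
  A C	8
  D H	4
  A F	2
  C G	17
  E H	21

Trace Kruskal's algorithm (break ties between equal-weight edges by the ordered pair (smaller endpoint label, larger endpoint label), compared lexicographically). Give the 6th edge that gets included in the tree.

D-H

Sort edges by weight, then run Kruskal:
E G (1): add — endpoints in different components.
A F (2): add — endpoints in different components.
B D (2): add — endpoints in different components.
A G (3): add — endpoints in different components.
C F (4): add — endpoints in different components.
D H (4): add — endpoints in different components.
A C (8): skip — A and C already connected.
A E (8): skip — A and E already connected.
A B (9): add — endpoints in different components.
The 6th edge added is D H.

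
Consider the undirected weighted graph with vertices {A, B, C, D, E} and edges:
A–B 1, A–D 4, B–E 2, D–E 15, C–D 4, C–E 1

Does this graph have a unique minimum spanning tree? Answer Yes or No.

Kruskal's algorithm — process edges by increasing weight (ties by edge label):
A–B (1): add — endpoints in different components.
C–E (1): add — endpoints in different components.
B–E (2): add — endpoints in different components.
A–D (4): add — endpoints in different components.
Non-tree edge C–D has weight 4, equal to the heaviest edge on its tree cycle — swapping gives another MST of the same weight. Not unique.

No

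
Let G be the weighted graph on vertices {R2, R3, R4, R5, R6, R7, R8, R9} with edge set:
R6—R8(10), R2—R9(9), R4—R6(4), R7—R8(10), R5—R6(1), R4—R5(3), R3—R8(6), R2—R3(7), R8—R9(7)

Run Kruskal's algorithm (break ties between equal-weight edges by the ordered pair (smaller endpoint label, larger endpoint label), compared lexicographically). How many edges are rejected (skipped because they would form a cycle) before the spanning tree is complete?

2

Kruskal: consider edges lightest-first.
R5—R6 (1): add — endpoints in different components.
R4—R5 (3): add — endpoints in different components.
R4—R6 (4): skip — R6 and R4 already connected.
R3—R8 (6): add — endpoints in different components.
R2—R3 (7): add — endpoints in different components.
R8—R9 (7): add — endpoints in different components.
R2—R9 (9): skip — R9 and R2 already connected.
R6—R8 (10): add — endpoints in different components.
R7—R8 (10): add — endpoints in different components.
Edges rejected before the tree was complete: 2.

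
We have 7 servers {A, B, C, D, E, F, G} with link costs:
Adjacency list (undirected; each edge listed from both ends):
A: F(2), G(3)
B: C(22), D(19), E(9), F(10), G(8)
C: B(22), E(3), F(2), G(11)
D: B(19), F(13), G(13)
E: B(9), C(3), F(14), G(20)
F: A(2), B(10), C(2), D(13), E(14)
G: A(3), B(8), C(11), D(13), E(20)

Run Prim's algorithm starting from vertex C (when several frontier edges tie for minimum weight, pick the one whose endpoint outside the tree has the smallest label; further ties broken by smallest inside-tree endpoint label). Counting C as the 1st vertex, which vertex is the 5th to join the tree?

Prim's algorithm from C:
Step 1: cheapest edge leaving the tree is C F (2); add F.
Step 2: cheapest edge leaving the tree is A F (2); add A.
Step 3: cheapest edge leaving the tree is C E (3); add E.
Step 4: cheapest edge leaving the tree is A G (3); add G.
Step 5: cheapest edge leaving the tree is B G (8); add B.
Step 6: cheapest edge leaving the tree is D F (13); add D.
Vertex order: C, F, A, E, G, B, D. The 5th vertex is G.

G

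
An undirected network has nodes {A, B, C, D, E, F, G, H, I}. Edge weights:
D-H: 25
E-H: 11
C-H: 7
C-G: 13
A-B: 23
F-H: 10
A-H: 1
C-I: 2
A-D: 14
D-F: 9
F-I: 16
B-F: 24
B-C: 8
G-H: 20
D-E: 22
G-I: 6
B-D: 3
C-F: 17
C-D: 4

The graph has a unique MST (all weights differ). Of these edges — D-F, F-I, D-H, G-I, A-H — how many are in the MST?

Kruskal's algorithm — process edges by increasing weight (ties by edge label):
A-H (1): add — endpoints in different components.
C-I (2): add — endpoints in different components.
B-D (3): add — endpoints in different components.
C-D (4): add — endpoints in different components.
G-I (6): add — endpoints in different components.
C-H (7): add — endpoints in different components.
B-C (8): skip — B and C already connected.
D-F (9): add — endpoints in different components.
F-H (10): skip — F and H already connected.
E-H (11): add — endpoints in different components.
MST edge set: {A-H, C-I, B-D, C-D, G-I, C-H, D-F, E-H}.
Of the listed edges, {D-F, G-I, A-H} are in the MST → 3.

3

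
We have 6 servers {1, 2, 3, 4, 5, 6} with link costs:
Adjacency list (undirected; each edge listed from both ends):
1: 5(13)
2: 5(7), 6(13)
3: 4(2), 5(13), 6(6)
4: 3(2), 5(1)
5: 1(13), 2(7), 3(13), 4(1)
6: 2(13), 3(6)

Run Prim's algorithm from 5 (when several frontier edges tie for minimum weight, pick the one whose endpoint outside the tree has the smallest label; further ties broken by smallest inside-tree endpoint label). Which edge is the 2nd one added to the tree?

3-4

Grow the tree from 5 using Prim:
Step 1: cheapest edge leaving the tree is 4 5 (1); add 4.
Step 2: cheapest edge leaving the tree is 3 4 (2); add 3.
Step 3: cheapest edge leaving the tree is 3 6 (6); add 6.
Step 4: cheapest edge leaving the tree is 2 5 (7); add 2.
Step 5: cheapest edge leaving the tree is 1 5 (13); add 1.
The 2nd edge added is 3 4.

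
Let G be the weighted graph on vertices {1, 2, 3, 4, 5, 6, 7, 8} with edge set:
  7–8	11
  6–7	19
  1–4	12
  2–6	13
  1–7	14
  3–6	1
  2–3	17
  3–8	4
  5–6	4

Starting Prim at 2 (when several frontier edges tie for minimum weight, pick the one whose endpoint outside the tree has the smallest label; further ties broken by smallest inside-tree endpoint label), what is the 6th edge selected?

1-7

Prim's algorithm from 2:
Step 1: frontier [2–6 13, 2–3 17] → take 2–6 (13); add 6.
Step 2: frontier [2–3 17, 3–6 1, 5–6 4, 6–7 19] → take 3–6 (1); add 3.
Step 3: frontier [3–8 4, 5–6 4, 6–7 19] → take 5–6 (4); add 5.
Step 4: frontier [3–8 4, 6–7 19] → take 3–8 (4); add 8.
Step 5: frontier [6–7 19, 7–8 11] → take 7–8 (11); add 7.
Step 6: frontier [1–7 14] → take 1–7 (14); add 1.
Step 7: frontier [1–4 12] → take 1–4 (12); add 4.
The 6th edge added is 1–7.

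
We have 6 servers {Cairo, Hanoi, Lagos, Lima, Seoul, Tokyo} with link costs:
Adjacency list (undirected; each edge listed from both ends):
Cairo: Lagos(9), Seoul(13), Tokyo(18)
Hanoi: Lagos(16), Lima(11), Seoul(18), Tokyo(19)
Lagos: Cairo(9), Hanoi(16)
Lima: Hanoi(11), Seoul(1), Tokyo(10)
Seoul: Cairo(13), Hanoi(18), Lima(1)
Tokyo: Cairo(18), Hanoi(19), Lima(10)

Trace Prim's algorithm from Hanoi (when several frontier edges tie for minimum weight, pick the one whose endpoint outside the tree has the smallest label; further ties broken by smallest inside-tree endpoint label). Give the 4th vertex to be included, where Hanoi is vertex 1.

Prim, starting at Hanoi.
Step 1: frontier [Hanoi–Lima 11, Hanoi–Lagos 16, Hanoi–Seoul 18, Hanoi–Tokyo 19] → take Hanoi–Lima (11); add Lima.
Step 2: frontier [Hanoi–Lagos 16, Hanoi–Seoul 18, Hanoi–Tokyo 19, Lima–Seoul 1, Lima–Tokyo 10] → take Lima–Seoul (1); add Seoul.
Step 3: frontier [Hanoi–Lagos 16, Hanoi–Tokyo 19, Lima–Tokyo 10, Cairo–Seoul 13] → take Lima–Tokyo (10); add Tokyo.
Step 4: frontier [Hanoi–Lagos 16, Cairo–Seoul 13, Cairo–Tokyo 18] → take Cairo–Seoul (13); add Cairo.
Step 5: frontier [Cairo–Lagos 9, Hanoi–Lagos 16] → take Cairo–Lagos (9); add Lagos.
Vertex order: Hanoi, Lima, Seoul, Tokyo, Cairo, Lagos. The 4th vertex is Tokyo.

Tokyo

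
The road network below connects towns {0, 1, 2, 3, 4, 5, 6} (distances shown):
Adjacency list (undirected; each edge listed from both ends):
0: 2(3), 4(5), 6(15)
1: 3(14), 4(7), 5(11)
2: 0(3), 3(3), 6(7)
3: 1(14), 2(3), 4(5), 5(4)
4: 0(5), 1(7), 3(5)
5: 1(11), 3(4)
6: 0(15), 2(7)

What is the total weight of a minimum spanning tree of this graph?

29

Prim, starting at 3.
Step 1: frontier [2-3 3, 3-5 4, 3-4 5, 1-3 14] → take 2-3 (3); add 2.
Step 2: frontier [0-2 3, 2-6 7, 3-5 4, 3-4 5, 1-3 14] → take 0-2 (3); add 0.
Step 3: frontier [0-4 5, 0-6 15, 2-6 7, 3-5 4, 3-4 5, 1-3 14] → take 3-5 (4); add 5.
Step 4: frontier [0-4 5, 0-6 15, 2-6 7, 3-4 5, 1-3 14, 1-5 11] → take 0-4 (5); add 4.
Step 5: frontier [0-6 15, 2-6 7, 1-3 14, 1-4 7, 1-5 11] → take 1-4 (7); add 1.
Step 6: frontier [0-6 15, 2-6 7] → take 2-6 (7); add 6.
MST edges: 2-3, 0-2, 3-5, 0-4, 1-4, 2-6; total weight 3+3+4+5+7+7 = 29.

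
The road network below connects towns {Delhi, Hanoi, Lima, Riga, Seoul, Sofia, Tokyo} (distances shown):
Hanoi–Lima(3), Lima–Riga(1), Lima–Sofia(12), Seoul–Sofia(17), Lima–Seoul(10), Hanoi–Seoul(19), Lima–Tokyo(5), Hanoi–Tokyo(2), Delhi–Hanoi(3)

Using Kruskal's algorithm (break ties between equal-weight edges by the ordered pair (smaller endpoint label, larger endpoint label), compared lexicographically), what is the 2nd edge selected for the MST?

Hanoi-Tokyo

Kruskal's algorithm — process edges by increasing weight (ties by edge label):
Lima–Riga (1): add. Components now {Delhi} {Sofia} {Hanoi} {Tokyo} {Lima,Riga} {Seoul}
Hanoi–Tokyo (2): add. Components now {Delhi} {Sofia} {Hanoi,Tokyo} {Lima,Riga} {Seoul}
Delhi–Hanoi (3): add. Components now {Delhi,Hanoi,Tokyo} {Sofia} {Lima,Riga} {Seoul}
Hanoi–Lima (3): add. Components now {Delhi,Hanoi,Lima,Riga,Tokyo} {Sofia} {Seoul}
Lima–Tokyo (5): skip — Tokyo and Lima already connected.
Lima–Seoul (10): add. Components now {Delhi,Hanoi,Lima,Riga,Seoul,Tokyo} {Sofia}
Lima–Sofia (12): add. Components now {Delhi,Hanoi,Lima,Riga,Seoul,Sofia,Tokyo}
The 2nd edge added is Hanoi–Tokyo.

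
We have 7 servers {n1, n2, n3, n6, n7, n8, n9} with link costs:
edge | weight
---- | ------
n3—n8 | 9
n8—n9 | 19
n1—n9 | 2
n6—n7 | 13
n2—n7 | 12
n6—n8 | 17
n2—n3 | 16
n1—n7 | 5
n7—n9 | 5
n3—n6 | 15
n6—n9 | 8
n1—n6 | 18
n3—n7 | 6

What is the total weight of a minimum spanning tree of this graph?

Prim, starting at n9.
Step 1: cheapest edge leaving the tree is n1—n9 (2); add n1.
Step 2: cheapest edge leaving the tree is n1—n7 (5); add n7.
Step 3: cheapest edge leaving the tree is n3—n7 (6); add n3.
Step 4: cheapest edge leaving the tree is n6—n9 (8); add n6.
Step 5: cheapest edge leaving the tree is n3—n8 (9); add n8.
Step 6: cheapest edge leaving the tree is n2—n7 (12); add n2.
MST edges: n1—n9, n1—n7, n3—n7, n6—n9, n3—n8, n2—n7; total weight 2+5+6+8+9+12 = 42.

42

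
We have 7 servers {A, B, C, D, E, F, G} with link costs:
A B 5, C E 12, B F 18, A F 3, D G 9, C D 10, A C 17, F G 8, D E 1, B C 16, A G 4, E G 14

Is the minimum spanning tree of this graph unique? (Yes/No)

Sort edges by weight, then run Kruskal:
D E (1): add. Components now {A} {B} {C} {D,E} {F} {G}
A F (3): add. Components now {A,F} {B} {C} {D,E} {G}
A G (4): add. Components now {A,F,G} {B} {C} {D,E}
A B (5): add. Components now {A,B,F,G} {C} {D,E}
F G (8): skip — F and G already connected.
D G (9): add. Components now {A,B,D,E,F,G} {C}
C D (10): add. Components now {A,B,C,D,E,F,G}
Every non-tree edge has weight strictly greater than the heaviest edge on the tree path between its endpoints, so the MST is unique.

Yes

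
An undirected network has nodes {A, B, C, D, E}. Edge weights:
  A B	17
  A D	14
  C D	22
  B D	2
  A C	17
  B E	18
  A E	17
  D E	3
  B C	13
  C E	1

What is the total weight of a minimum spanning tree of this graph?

20

Prim's algorithm from A:
Step 1: frontier [A D 14, A B 17, A C 17, A E 17] → take A D (14); add D.
Step 2: frontier [A B 17, A C 17, A E 17, B D 2, D E 3, C D 22] → take B D (2); add B.
Step 3: frontier [A C 17, A E 17, B C 13, B E 18, D E 3, C D 22] → take D E (3); add E.
Step 4: frontier [A C 17, B C 13, C D 22, C E 1] → take C E (1); add C.
MST edges: A D, B D, D E, C E; total weight 14+2+3+1 = 20.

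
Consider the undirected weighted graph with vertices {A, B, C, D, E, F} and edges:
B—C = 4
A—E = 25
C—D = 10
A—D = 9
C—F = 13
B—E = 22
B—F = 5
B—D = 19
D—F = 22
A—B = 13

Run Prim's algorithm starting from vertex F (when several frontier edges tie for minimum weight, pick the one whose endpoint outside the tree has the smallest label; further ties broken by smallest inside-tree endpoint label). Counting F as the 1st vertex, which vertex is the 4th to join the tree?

Prim's algorithm from F:
Step 1: frontier [B—F 5, C—F 13, D—F 22] → take B—F (5); add B.
Step 2: frontier [B—C 4, A—B 13, B—D 19, B—E 22, C—F 13, D—F 22] → take B—C (4); add C.
Step 3: frontier [A—B 13, B—D 19, B—E 22, C—D 10, D—F 22] → take C—D (10); add D.
Step 4: frontier [A—B 13, B—E 22, A—D 9] → take A—D (9); add A.
Step 5: frontier [A—E 25, B—E 22] → take B—E (22); add E.
Vertex order: F, B, C, D, A, E. The 4th vertex is D.

D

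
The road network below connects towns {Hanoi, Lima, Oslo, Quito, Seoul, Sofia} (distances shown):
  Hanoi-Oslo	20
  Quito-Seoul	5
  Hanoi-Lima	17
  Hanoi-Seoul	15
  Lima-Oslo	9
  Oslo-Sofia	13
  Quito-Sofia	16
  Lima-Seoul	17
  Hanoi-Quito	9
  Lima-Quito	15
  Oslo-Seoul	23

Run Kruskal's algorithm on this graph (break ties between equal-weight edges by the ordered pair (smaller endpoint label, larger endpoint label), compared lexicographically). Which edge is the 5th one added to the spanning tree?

Lima-Quito

Sort edges by weight, then run Kruskal:
Quito-Seoul (5): add. Components now {Quito,Seoul} {Sofia} {Lima} {Hanoi} {Oslo}
Hanoi-Quito (9): add. Components now {Hanoi,Quito,Seoul} {Sofia} {Lima} {Oslo}
Lima-Oslo (9): add. Components now {Hanoi,Quito,Seoul} {Sofia} {Lima,Oslo}
Oslo-Sofia (13): add. Components now {Hanoi,Quito,Seoul} {Lima,Oslo,Sofia}
Hanoi-Seoul (15): skip — Seoul and Hanoi already connected.
Lima-Quito (15): add. Components now {Hanoi,Lima,Oslo,Quito,Seoul,Sofia}
The 5th edge added is Lima-Quito.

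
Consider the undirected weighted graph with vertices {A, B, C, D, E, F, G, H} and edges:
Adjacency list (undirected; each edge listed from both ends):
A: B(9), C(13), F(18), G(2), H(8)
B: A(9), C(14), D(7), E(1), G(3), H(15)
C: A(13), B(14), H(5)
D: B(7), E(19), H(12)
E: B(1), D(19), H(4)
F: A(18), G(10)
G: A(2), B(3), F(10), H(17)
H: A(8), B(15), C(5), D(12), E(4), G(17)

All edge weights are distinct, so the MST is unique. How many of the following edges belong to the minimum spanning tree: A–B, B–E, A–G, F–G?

3

Kruskal's algorithm — process edges by increasing weight (ties by edge label):
B–E (1): add — endpoints in different components.
A–G (2): add — endpoints in different components.
B–G (3): add — endpoints in different components.
E–H (4): add — endpoints in different components.
C–H (5): add — endpoints in different components.
B–D (7): add — endpoints in different components.
A–H (8): skip — A and H already connected.
A–B (9): skip — A and B already connected.
F–G (10): add — endpoints in different components.
MST edge set: {B–E, A–G, B–G, E–H, C–H, B–D, F–G}.
Of the listed edges, {B–E, A–G, F–G} are in the MST → 3.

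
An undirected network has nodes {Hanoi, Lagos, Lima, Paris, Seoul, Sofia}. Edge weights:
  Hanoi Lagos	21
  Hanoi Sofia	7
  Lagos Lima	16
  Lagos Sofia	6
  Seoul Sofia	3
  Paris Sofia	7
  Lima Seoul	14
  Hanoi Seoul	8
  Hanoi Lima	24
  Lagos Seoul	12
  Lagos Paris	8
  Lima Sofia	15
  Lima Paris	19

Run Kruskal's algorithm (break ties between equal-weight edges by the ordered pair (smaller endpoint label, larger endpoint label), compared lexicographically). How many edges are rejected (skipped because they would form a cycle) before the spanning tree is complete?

3

Kruskal: consider edges lightest-first.
Seoul Sofia (3): add. Components now {Seoul,Sofia} {Paris} {Hanoi} {Lima} {Lagos}
Lagos Sofia (6): add. Components now {Lagos,Seoul,Sofia} {Paris} {Hanoi} {Lima}
Hanoi Sofia (7): add. Components now {Hanoi,Lagos,Seoul,Sofia} {Paris} {Lima}
Paris Sofia (7): add. Components now {Hanoi,Lagos,Paris,Seoul,Sofia} {Lima}
Hanoi Seoul (8): skip — Seoul and Hanoi already connected.
Lagos Paris (8): skip — Paris and Lagos already connected.
Lagos Seoul (12): skip — Seoul and Lagos already connected.
Lima Seoul (14): add. Components now {Hanoi,Lagos,Lima,Paris,Seoul,Sofia}
Edges rejected before the tree was complete: 3.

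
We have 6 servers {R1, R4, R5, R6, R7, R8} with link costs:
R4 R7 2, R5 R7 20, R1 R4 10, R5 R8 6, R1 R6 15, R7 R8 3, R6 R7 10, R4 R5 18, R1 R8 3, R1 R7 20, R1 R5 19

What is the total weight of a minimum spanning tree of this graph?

24

Prim's algorithm from R6:
Step 1: cheapest edge leaving the tree is R6 R7 (10); add R7.
Step 2: cheapest edge leaving the tree is R4 R7 (2); add R4.
Step 3: cheapest edge leaving the tree is R7 R8 (3); add R8.
Step 4: cheapest edge leaving the tree is R1 R8 (3); add R1.
Step 5: cheapest edge leaving the tree is R5 R8 (6); add R5.
MST edges: R6 R7, R4 R7, R7 R8, R1 R8, R5 R8; total weight 10+2+3+3+6 = 24.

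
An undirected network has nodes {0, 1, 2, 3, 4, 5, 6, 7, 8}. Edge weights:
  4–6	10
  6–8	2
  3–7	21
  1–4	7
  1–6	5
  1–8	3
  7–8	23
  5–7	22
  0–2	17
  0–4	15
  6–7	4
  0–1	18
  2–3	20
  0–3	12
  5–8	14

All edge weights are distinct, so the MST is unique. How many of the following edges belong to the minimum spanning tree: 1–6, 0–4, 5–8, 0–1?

2

Kruskal: consider edges lightest-first.
6–8 (2): add — endpoints in different components.
1–8 (3): add — endpoints in different components.
6–7 (4): add — endpoints in different components.
1–6 (5): skip — 1 and 6 already connected.
1–4 (7): add — endpoints in different components.
4–6 (10): skip — 4 and 6 already connected.
0–3 (12): add — endpoints in different components.
5–8 (14): add — endpoints in different components.
0–4 (15): add — endpoints in different components.
0–2 (17): add — endpoints in different components.
MST edge set: {6–8, 1–8, 6–7, 1–4, 0–3, 5–8, 0–4, 0–2}.
Of the listed edges, {0–4, 5–8} are in the MST → 2.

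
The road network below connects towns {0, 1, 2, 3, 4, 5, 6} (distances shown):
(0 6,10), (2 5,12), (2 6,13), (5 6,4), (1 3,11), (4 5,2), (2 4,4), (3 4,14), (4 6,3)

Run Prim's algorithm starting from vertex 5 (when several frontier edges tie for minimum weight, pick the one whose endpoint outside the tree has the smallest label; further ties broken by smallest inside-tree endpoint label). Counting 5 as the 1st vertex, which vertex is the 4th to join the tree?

2

Prim, starting at 5.
Step 1: frontier [4 5 2, 5 6 4, 2 5 12] → take 4 5 (2); add 4.
Step 2: frontier [4 6 3, 2 4 4, 3 4 14, 5 6 4, 2 5 12] → take 4 6 (3); add 6.
Step 3: frontier [2 4 4, 3 4 14, 2 5 12, 0 6 10, 2 6 13] → take 2 4 (4); add 2.
Step 4: frontier [3 4 14, 0 6 10] → take 0 6 (10); add 0.
Step 5: frontier [3 4 14] → take 3 4 (14); add 3.
Step 6: frontier [1 3 11] → take 1 3 (11); add 1.
Vertex order: 5, 4, 6, 2, 0, 3, 1. The 4th vertex is 2.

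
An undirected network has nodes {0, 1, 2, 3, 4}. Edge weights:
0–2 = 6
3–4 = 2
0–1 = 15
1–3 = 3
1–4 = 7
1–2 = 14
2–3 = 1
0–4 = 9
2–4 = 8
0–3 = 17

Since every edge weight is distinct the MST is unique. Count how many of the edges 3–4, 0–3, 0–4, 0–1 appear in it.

1

Sort edges by weight, then run Kruskal:
2–3 (1): add — endpoints in different components.
3–4 (2): add — endpoints in different components.
1–3 (3): add — endpoints in different components.
0–2 (6): add — endpoints in different components.
MST edge set: {2–3, 3–4, 1–3, 0–2}.
Of the listed edges, {3–4} are in the MST → 1.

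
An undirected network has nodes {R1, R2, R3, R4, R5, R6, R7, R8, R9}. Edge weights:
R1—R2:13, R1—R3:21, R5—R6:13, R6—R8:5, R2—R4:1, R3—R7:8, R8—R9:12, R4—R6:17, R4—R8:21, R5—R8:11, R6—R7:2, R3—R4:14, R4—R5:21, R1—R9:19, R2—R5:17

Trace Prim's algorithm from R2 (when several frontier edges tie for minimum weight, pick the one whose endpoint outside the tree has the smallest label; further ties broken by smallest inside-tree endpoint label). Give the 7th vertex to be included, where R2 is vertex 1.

Prim's algorithm from R2:
Step 1: cheapest edge leaving the tree is R2—R4 (1); add R4.
Step 2: cheapest edge leaving the tree is R1—R2 (13); add R1.
Step 3: cheapest edge leaving the tree is R3—R4 (14); add R3.
Step 4: cheapest edge leaving the tree is R3—R7 (8); add R7.
Step 5: cheapest edge leaving the tree is R6—R7 (2); add R6.
Step 6: cheapest edge leaving the tree is R6—R8 (5); add R8.
Step 7: cheapest edge leaving the tree is R5—R8 (11); add R5.
Step 8: cheapest edge leaving the tree is R8—R9 (12); add R9.
Vertex order: R2, R4, R1, R3, R7, R6, R8, R5, R9. The 7th vertex is R8.

R8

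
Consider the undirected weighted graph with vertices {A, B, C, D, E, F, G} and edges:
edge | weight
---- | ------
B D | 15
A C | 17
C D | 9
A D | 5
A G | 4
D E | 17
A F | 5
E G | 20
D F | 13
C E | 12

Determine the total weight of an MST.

50

Grow the tree from D using Prim:
Step 1: cheapest edge leaving the tree is A D (5); add A.
Step 2: cheapest edge leaving the tree is A G (4); add G.
Step 3: cheapest edge leaving the tree is A F (5); add F.
Step 4: cheapest edge leaving the tree is C D (9); add C.
Step 5: cheapest edge leaving the tree is C E (12); add E.
Step 6: cheapest edge leaving the tree is B D (15); add B.
MST edges: A D, A G, A F, C D, C E, B D; total weight 5+4+5+9+12+15 = 50.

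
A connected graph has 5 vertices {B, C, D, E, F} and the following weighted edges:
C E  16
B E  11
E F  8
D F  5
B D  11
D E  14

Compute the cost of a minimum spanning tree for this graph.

40

Kruskal: consider edges lightest-first.
D F (5): add. Components now {B} {C} {D,F} {E}
E F (8): add. Components now {B} {C} {D,E,F}
B D (11): add. Components now {B,D,E,F} {C}
B E (11): skip — B and E already connected.
D E (14): skip — D and E already connected.
C E (16): add. Components now {B,C,D,E,F}
MST edges: D F, E F, B D, C E; total weight 5+8+11+16 = 40.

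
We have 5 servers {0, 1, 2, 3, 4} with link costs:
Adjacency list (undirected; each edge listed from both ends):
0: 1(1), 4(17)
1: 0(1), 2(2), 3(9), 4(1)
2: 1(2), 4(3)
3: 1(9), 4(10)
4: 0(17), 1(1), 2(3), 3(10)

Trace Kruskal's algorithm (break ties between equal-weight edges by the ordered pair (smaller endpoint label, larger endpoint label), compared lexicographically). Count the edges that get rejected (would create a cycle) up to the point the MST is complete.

1

Kruskal: consider edges lightest-first.
0–1 (1): add. Components now {0,1} {2} {3} {4}
1–4 (1): add. Components now {0,1,4} {2} {3}
1–2 (2): add. Components now {0,1,2,4} {3}
2–4 (3): skip — 2 and 4 already connected.
1–3 (9): add. Components now {0,1,2,3,4}
Edges rejected before the tree was complete: 1.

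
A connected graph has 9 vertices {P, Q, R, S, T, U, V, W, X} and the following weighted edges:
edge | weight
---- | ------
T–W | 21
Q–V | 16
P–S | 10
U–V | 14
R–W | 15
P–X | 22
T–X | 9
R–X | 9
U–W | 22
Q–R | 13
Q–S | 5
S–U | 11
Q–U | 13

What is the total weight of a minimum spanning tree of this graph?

Prim's algorithm from T:
Step 1: frontier [T–X 9, T–W 21] → take T–X (9); add X.
Step 2: frontier [T–W 21, R–X 9, P–X 22] → take R–X (9); add R.
Step 3: frontier [Q–R 13, R–W 15, T–W 21, P–X 22] → take Q–R (13); add Q.
Step 4: frontier [Q–S 5, Q–U 13, Q–V 16, R–W 15, T–W 21, P–X 22] → take Q–S (5); add S.
Step 5: frontier [Q–U 13, Q–V 16, R–W 15, P–S 10, S–U 11, T–W 21, P–X 22] → take P–S (10); add P.
Step 6: frontier [Q–U 13, Q–V 16, R–W 15, S–U 11, T–W 21] → take S–U (11); add U.
Step 7: frontier [Q–V 16, R–W 15, T–W 21, U–V 14, U–W 22] → take U–V (14); add V.
Step 8: frontier [R–W 15, T–W 21, U–W 22] → take R–W (15); add W.
MST edges: T–X, R–X, Q–R, Q–S, P–S, S–U, U–V, R–W; total weight 9+9+13+5+10+11+14+15 = 86.

86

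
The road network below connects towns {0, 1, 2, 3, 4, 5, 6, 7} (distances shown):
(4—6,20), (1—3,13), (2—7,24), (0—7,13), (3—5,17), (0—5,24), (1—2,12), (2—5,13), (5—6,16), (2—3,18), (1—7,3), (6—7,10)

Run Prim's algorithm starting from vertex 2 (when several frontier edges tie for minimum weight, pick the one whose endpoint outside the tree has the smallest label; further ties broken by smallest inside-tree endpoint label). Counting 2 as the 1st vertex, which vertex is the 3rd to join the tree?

Prim's algorithm from 2:
Step 1: frontier [1—2 12, 2—5 13, 2—3 18, 2—7 24] → take 1—2 (12); add 1.
Step 2: frontier [1—7 3, 1—3 13, 2—5 13, 2—3 18, 2—7 24] → take 1—7 (3); add 7.
Step 3: frontier [1—3 13, 2—5 13, 2—3 18, 6—7 10, 0—7 13] → take 6—7 (10); add 6.
Step 4: frontier [1—3 13, 2—5 13, 2—3 18, 5—6 16, 4—6 20, 0—7 13] → take 0—7 (13); add 0.
Step 5: frontier [0—5 24, 1—3 13, 2—5 13, 2—3 18, 5—6 16, 4—6 20] → take 1—3 (13); add 3.
Step 6: frontier [0—5 24, 2—5 13, 3—5 17, 5—6 16, 4—6 20] → take 2—5 (13); add 5.
Step 7: frontier [4—6 20] → take 4—6 (20); add 4.
Vertex order: 2, 1, 7, 6, 0, 3, 5, 4. The 3rd vertex is 7.

7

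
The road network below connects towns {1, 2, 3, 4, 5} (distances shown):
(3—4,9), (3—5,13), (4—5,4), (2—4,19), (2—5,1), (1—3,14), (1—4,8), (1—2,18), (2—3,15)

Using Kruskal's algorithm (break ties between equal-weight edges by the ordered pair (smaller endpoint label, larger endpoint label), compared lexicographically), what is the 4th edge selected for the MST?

Kruskal's algorithm — process edges by increasing weight (ties by edge label):
2—5 (1): add — endpoints in different components.
4—5 (4): add — endpoints in different components.
1—4 (8): add — endpoints in different components.
3—4 (9): add — endpoints in different components.
The 4th edge added is 3—4.

3-4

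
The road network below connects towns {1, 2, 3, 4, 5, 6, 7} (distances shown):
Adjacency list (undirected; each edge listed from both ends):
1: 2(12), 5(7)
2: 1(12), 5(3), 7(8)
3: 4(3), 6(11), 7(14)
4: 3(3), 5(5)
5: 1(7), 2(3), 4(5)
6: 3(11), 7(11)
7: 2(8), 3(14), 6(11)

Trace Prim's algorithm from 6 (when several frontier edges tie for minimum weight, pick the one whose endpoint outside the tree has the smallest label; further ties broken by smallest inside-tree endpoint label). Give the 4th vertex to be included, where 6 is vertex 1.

Grow the tree from 6 using Prim:
Step 1: cheapest edge leaving the tree is 3–6 (11); add 3.
Step 2: cheapest edge leaving the tree is 3–4 (3); add 4.
Step 3: cheapest edge leaving the tree is 4–5 (5); add 5.
Step 4: cheapest edge leaving the tree is 2–5 (3); add 2.
Step 5: cheapest edge leaving the tree is 1–5 (7); add 1.
Step 6: cheapest edge leaving the tree is 2–7 (8); add 7.
Vertex order: 6, 3, 4, 5, 2, 1, 7. The 4th vertex is 5.

5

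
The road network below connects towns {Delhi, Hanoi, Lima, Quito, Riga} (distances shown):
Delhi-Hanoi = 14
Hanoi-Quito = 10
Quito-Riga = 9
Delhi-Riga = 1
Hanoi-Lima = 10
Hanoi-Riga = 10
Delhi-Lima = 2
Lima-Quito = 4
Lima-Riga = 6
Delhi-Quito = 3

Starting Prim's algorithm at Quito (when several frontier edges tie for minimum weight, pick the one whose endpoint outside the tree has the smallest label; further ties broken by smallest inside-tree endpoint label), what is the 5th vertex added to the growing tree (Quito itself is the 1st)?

Grow the tree from Quito using Prim:
Step 1: cheapest edge leaving the tree is Delhi-Quito (3); add Delhi.
Step 2: cheapest edge leaving the tree is Delhi-Riga (1); add Riga.
Step 3: cheapest edge leaving the tree is Delhi-Lima (2); add Lima.
Step 4: cheapest edge leaving the tree is Hanoi-Lima (10); add Hanoi.
Vertex order: Quito, Delhi, Riga, Lima, Hanoi. The 5th vertex is Hanoi.

Hanoi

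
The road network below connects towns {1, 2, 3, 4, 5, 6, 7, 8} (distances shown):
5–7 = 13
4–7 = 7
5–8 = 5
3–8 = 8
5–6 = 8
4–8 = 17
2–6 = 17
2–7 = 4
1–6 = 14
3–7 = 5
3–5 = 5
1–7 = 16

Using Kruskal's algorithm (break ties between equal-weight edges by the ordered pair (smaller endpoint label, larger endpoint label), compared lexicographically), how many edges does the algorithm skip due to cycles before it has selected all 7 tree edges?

Kruskal: consider edges lightest-first.
2–7 (4): add — endpoints in different components.
3–5 (5): add — endpoints in different components.
3–7 (5): add — endpoints in different components.
5–8 (5): add — endpoints in different components.
4–7 (7): add — endpoints in different components.
3–8 (8): skip — 3 and 8 already connected.
5–6 (8): add — endpoints in different components.
5–7 (13): skip — 5 and 7 already connected.
1–6 (14): add — endpoints in different components.
Edges rejected before the tree was complete: 2.

2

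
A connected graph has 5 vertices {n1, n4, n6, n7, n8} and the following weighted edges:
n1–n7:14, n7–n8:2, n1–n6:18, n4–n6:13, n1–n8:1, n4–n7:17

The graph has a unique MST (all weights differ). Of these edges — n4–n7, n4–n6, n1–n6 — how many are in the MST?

2

Sort edges by weight, then run Kruskal:
n1–n8 (1): add — endpoints in different components.
n7–n8 (2): add — endpoints in different components.
n4–n6 (13): add — endpoints in different components.
n1–n7 (14): skip — n7 and n1 already connected.
n4–n7 (17): add — endpoints in different components.
MST edge set: {n1–n8, n7–n8, n4–n6, n4–n7}.
Of the listed edges, {n4–n7, n4–n6} are in the MST → 2.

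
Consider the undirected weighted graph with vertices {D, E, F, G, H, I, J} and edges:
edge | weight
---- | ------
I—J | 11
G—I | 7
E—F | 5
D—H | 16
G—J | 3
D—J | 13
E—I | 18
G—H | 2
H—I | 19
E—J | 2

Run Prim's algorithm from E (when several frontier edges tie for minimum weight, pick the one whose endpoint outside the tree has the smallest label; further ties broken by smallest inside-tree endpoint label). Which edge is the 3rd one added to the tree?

Grow the tree from E using Prim:
Step 1: cheapest edge leaving the tree is E—J (2); add J.
Step 2: cheapest edge leaving the tree is G—J (3); add G.
Step 3: cheapest edge leaving the tree is G—H (2); add H.
Step 4: cheapest edge leaving the tree is E—F (5); add F.
Step 5: cheapest edge leaving the tree is G—I (7); add I.
Step 6: cheapest edge leaving the tree is D—J (13); add D.
The 3rd edge added is G—H.

G-H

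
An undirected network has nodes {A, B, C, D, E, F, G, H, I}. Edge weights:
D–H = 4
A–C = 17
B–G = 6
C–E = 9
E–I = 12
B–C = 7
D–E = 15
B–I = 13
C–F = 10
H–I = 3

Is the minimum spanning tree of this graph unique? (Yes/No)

Yes

Kruskal: consider edges lightest-first.
H–I (3): add — endpoints in different components.
D–H (4): add — endpoints in different components.
B–G (6): add — endpoints in different components.
B–C (7): add — endpoints in different components.
C–E (9): add — endpoints in different components.
C–F (10): add — endpoints in different components.
E–I (12): add — endpoints in different components.
B–I (13): skip — B and I already connected.
D–E (15): skip — D and E already connected.
A–C (17): add — endpoints in different components.
Every non-tree edge has weight strictly greater than the heaviest edge on the tree path between its endpoints, so the MST is unique.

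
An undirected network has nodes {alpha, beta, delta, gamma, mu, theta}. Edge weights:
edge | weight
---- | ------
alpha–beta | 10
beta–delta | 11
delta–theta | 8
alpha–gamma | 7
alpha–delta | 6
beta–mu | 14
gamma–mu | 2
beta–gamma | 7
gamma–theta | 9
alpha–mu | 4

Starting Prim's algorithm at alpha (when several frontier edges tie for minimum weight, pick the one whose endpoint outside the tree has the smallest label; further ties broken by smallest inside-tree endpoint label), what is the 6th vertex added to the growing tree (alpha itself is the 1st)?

theta

Prim's algorithm from alpha:
Step 1: cheapest edge leaving the tree is alpha–mu (4); add mu.
Step 2: cheapest edge leaving the tree is gamma–mu (2); add gamma.
Step 3: cheapest edge leaving the tree is alpha–delta (6); add delta.
Step 4: cheapest edge leaving the tree is beta–gamma (7); add beta.
Step 5: cheapest edge leaving the tree is delta–theta (8); add theta.
Vertex order: alpha, mu, gamma, delta, beta, theta. The 6th vertex is theta.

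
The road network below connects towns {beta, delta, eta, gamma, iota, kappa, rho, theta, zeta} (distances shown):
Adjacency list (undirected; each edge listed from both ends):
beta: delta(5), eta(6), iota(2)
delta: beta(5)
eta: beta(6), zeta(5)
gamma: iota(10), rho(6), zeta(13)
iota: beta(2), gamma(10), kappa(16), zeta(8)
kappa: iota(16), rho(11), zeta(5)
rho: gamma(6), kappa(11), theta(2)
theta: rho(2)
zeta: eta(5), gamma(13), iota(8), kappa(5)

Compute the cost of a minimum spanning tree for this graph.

41

Sort edges by weight, then run Kruskal:
beta-iota (2): add — endpoints in different components.
rho-theta (2): add — endpoints in different components.
beta-delta (5): add — endpoints in different components.
eta-zeta (5): add — endpoints in different components.
kappa-zeta (5): add — endpoints in different components.
beta-eta (6): add — endpoints in different components.
gamma-rho (6): add — endpoints in different components.
iota-zeta (8): skip — zeta and iota already connected.
gamma-iota (10): add — endpoints in different components.
MST edges: beta-iota, rho-theta, beta-delta, eta-zeta, kappa-zeta, beta-eta, gamma-rho, gamma-iota; total weight 2+2+5+5+5+6+6+10 = 41.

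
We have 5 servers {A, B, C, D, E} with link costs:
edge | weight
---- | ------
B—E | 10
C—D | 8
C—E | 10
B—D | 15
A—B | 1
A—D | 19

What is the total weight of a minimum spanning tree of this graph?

29

Grow the tree from E using Prim:
Step 1: cheapest edge leaving the tree is B—E (10); add B.
Step 2: cheapest edge leaving the tree is A—B (1); add A.
Step 3: cheapest edge leaving the tree is C—E (10); add C.
Step 4: cheapest edge leaving the tree is C—D (8); add D.
MST edges: B—E, A—B, C—E, C—D; total weight 10+1+10+8 = 29.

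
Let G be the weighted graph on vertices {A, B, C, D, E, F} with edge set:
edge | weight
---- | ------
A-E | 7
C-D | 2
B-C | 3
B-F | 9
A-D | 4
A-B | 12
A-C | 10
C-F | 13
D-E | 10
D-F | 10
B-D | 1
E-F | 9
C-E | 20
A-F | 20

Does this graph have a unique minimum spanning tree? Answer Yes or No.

No

Kruskal's algorithm — process edges by increasing weight (ties by edge label):
B-D (1): add — endpoints in different components.
C-D (2): add — endpoints in different components.
B-C (3): skip — B and C already connected.
A-D (4): add — endpoints in different components.
A-E (7): add — endpoints in different components.
B-F (9): add — endpoints in different components.
Non-tree edge E-F has weight 9, equal to the heaviest edge on its tree cycle — swapping gives another MST of the same weight. Not unique.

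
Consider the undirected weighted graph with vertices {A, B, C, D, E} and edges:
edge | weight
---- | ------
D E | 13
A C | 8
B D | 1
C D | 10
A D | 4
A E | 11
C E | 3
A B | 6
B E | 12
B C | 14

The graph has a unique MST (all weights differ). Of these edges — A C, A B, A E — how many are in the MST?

1

Kruskal: consider edges lightest-first.
B D (1): add. Components now {A} {B,D} {C} {E}
C E (3): add. Components now {A} {B,D} {C,E}
A D (4): add. Components now {A,B,D} {C,E}
A B (6): skip — A and B already connected.
A C (8): add. Components now {A,B,C,D,E}
MST edge set: {B D, C E, A D, A C}.
Of the listed edges, {A C} are in the MST → 1.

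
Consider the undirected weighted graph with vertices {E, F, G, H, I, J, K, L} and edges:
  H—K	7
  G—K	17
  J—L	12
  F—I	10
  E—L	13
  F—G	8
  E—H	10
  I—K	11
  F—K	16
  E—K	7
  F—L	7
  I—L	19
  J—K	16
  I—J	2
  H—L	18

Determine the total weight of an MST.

Sort edges by weight, then run Kruskal:
I—J (2): add — endpoints in different components.
E—K (7): add — endpoints in different components.
F—L (7): add — endpoints in different components.
H—K (7): add — endpoints in different components.
F—G (8): add — endpoints in different components.
E—H (10): skip — E and H already connected.
F—I (10): add — endpoints in different components.
I—K (11): add — endpoints in different components.
MST edges: I—J, E—K, F—L, H—K, F—G, F—I, I—K; total weight 2+7+7+7+8+10+11 = 52.

52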